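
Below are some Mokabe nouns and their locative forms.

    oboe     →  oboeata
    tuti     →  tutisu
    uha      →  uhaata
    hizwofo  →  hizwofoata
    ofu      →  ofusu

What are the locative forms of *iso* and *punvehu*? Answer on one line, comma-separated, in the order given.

The pattern is height harmony: -su when the last vowel of the stem is a high vowel (*tuti*, *ofu*); -ata when the last vowel of the stem is a non-high vowel (*oboe*, *uha*, *hizwofo*).
*iso* — last vowel /o/ (a non-high vowel) → -ata → *isoata*.
*punvehu* — last vowel /u/ (a high vowel) → -su → *punvehusu*.

isoata, punvehusu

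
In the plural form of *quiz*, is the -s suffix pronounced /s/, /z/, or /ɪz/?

The stem *quiz* ends in a sibilant (/s, z, ʃ, ʒ, tʃ, dʒ/).
The plural suffix surfaces as /ɪz/ after sibilants, /s/ after other voiceless consonants, and /z/ after other voiced sounds.
So the plural -s on *quiz* is pronounced /ɪz/.

/ɪz/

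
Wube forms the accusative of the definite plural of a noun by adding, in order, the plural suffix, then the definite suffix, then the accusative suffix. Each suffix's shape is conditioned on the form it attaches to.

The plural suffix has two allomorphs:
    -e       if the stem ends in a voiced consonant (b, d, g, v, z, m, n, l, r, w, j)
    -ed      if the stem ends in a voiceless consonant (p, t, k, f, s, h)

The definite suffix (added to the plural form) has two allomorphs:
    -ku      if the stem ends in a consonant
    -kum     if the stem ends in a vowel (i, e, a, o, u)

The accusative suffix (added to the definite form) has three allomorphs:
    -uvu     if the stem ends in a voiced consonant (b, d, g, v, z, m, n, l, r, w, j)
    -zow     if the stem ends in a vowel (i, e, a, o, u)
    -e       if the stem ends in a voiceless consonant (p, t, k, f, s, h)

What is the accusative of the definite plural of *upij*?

upijekumuvu

*upij*: final consonant = /j/, voiced → -e → *upije*.
The final sound of the plural form *upije* is /e/, which is a vowel, so the definite suffix is -kum, giving *upijekum*.
Since the final sound of the definite form *upijekum* is /m/ (a voiced consonant), it takes -uvu, giving *upijekumuvu*.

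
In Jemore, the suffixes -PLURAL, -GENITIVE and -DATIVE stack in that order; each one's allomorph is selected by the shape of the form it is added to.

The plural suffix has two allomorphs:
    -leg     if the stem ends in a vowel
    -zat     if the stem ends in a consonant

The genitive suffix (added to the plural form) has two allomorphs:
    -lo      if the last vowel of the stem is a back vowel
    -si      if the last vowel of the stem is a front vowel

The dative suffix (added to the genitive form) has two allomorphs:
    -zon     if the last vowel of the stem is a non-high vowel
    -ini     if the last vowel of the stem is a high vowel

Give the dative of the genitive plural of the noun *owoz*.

The final sound of *owoz* is /z/, which is a consonant, so the plural suffix is -zat, giving *owozzat*.
The plural form *owozzat* — last vowel /a/ (a back vowel) → -lo → *owozzatlo*.
The genitive form *owozzatlo* — last vowel /o/ (a non-high vowel) → -zon → *owozzatlozon*.

owozzatlozon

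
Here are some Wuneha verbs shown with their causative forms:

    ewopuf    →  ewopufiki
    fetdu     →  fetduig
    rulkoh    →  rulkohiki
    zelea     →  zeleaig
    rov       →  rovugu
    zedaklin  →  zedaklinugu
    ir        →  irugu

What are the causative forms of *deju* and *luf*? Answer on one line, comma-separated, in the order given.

The alternation tracks the final sound of the stem — -iki when the stem ends in a voiceless consonant (*ewopuf*, *rulkoh*); -ugu when the stem ends in a voiced consonant (*rov*, *zedaklin*, *ir*); -ig when the stem ends in a vowel (*fetdu*, *zelea*).
The final sound of *deju* is /u/, which is a vowel, so the suffix is -ig, giving *dejuig*.
The final sound of *luf* is /f/, which is a voiceless consonant, so the suffix is -iki, giving *lufiki*.

dejuig, lufiki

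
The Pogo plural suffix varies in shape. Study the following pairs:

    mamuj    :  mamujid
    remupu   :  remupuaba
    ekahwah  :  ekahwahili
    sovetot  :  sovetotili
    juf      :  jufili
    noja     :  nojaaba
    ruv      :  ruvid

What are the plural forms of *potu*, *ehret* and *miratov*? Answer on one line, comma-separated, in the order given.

The alternation tracks the final sound of the stem — -ili when the stem ends in a voiceless consonant (*ekahwah*, *sovetot*, *juf*); -id when the stem ends in a voiced consonant (*mamuj*, *ruv*); -aba when the stem ends in a vowel (*remupu*, *noja*).
Since the final sound of *potu* is /u/ (a vowel), it takes -aba, giving *potuaba*.
Since the final sound of *ehret* is /t/ (a voiceless consonant), it takes -ili, giving *ehretili*.
Since the final sound of *miratov* is /v/ (a voiced consonant), it takes -id, giving *miratovid*.

potuaba, ehretili, miratovid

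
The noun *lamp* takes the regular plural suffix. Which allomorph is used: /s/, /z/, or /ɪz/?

The stem *lamp* ends in a voiceless non-sibilant consonant.
The plural suffix surfaces as /ɪz/ after sibilants, /s/ after other voiceless consonants, and /z/ after other voiced sounds.
So the plural -s on *lamp* is pronounced /s/.

/s/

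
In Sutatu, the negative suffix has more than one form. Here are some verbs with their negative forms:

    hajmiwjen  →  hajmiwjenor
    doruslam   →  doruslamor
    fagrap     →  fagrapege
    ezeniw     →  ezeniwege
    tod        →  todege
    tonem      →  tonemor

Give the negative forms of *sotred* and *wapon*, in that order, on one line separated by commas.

Looking at the final consonant of each stem: -or when the stem ends in a nasal (*hajmiwjen*, *doruslam*, *tonem*); -ege when the stem ends in a non-nasal consonant (*fagrap*, *ezeniw*, *tod*).
The final consonant of *sotred* is /d/, which is non-nasal, so the suffix is -ege, giving *sotredege*.
*wapon*: final consonant = /n/, a nasal → -or → *waponor*.

sotredege, waponor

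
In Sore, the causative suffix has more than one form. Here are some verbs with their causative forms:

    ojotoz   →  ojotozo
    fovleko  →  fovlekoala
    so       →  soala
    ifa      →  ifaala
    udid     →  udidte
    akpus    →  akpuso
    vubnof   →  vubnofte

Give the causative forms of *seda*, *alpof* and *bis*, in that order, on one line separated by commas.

sedaala, alpofte, biso

Looking at the final sound of each stem: -o when the stem ends in a sibilant (*ojotoz*, *akpus*); -te when the stem ends in a non-sibilant consonant (*udid*, *vubnof*); -ala when the stem ends in a vowel (*fovleko*, *so*, *ifa*).
Since the final sound of *seda* is /a/ (a vowel), it takes -ala, giving *sedaala*.
The final sound of *alpof* is /f/, which is a non-sibilant consonant, so the suffix is -te, giving *alpofte*.
The final sound of *bis* is /s/, which is a sibilant, so the suffix is -o, giving *biso*.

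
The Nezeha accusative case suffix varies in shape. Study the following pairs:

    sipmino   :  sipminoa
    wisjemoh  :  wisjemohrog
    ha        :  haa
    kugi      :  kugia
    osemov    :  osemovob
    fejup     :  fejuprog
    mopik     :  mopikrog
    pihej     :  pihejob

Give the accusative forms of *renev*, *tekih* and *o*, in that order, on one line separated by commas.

renevob, tekihrog, oa

The alternation tracks the final sound of the stem — -rog when the stem ends in a voiceless consonant (*wisjemoh*, *fejup*, *mopik*); -ob when the stem ends in a voiced consonant (*osemov*, *pihej*); -a when the stem ends in a vowel (*sipmino*, *ha*, *kugi*).
*renev* — final sound /v/ (a voiced consonant) → -ob → *renevob*.
The final sound of *tekih* is /h/, which is a voiceless consonant, so the suffix is -rog, giving *tekihrog*.
*o*: final sound = /o/, a vowel → -a → *oa*.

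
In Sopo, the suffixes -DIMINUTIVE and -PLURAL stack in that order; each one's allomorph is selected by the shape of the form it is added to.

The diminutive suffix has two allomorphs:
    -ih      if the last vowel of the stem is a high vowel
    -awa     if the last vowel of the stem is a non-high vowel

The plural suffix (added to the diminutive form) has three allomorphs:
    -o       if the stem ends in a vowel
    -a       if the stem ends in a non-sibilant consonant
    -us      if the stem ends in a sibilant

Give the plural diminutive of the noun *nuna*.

Since the last vowel of *nuna* is /a/ (a non-high vowel), it takes -awa, giving *nunaawa*.
The diminutive form *nunaawa*: final sound = /a/, a vowel → -o → *nunaawao*.

nunaawao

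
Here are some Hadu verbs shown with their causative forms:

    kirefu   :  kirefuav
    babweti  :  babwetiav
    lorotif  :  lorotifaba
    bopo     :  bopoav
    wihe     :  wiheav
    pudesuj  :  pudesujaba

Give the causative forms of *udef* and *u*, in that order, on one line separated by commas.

udefaba, uav

The pattern is consonant vs. vowel: -aba when the stem ends in a consonant (*lorotif*, *pudesuj*); -av when the stem ends in a vowel (*kirefu*, *babweti*, *bopo*, *wihe*).
*udef*: final sound = /f/, a consonant → -aba → *udefaba*.
*u* — final sound /u/ (a vowel) → -av → *uav*.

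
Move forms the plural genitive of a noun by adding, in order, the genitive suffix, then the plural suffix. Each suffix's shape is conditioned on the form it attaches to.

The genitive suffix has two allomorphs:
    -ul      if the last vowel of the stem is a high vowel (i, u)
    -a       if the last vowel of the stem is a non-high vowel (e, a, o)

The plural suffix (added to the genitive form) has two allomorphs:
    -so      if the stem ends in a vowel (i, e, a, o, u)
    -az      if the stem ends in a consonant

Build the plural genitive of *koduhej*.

koduhejaso

Since the last vowel of *koduhej* is /e/ (a non-high vowel), it takes -a, giving *koduheja*.
The genitive form *koduheja*: final sound = /a/, a vowel → -so → *koduhejaso*.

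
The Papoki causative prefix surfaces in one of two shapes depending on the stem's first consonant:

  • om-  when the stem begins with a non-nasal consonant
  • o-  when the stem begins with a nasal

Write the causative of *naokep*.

onaokep

Since the first consonant of *naokep* is /n/ (a nasal), it takes o-, giving *onaokep*.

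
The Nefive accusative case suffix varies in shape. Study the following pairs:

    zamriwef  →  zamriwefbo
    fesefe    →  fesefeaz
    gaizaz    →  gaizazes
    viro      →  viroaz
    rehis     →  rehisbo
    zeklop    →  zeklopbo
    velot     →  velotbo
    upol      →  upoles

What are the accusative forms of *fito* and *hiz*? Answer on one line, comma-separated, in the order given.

fitoaz, hizes

The pattern is voicing of the final sound: -bo when the stem ends in a voiceless consonant (*zamriwef*, *rehis*, *zeklop*, *velot*); -es when the stem ends in a voiced consonant (*gaizaz*, *upol*); -az when the stem ends in a vowel (*fesefe*, *viro*).
The final sound of *fito* is /o/, which is a vowel, so the suffix is -az, giving *fitoaz*.
*hiz*: final sound = /z/, a voiced consonant → -es → *hizes*.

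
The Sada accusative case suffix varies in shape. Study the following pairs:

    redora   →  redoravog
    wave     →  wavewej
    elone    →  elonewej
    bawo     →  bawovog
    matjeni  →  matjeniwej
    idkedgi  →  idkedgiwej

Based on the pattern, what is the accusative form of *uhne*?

The alternation tracks the last vowel of the stem — -wej when the last vowel of the stem is a front vowel (*wave*, *elone*, *matjeni*, *idkedgi*); -vog when the last vowel of the stem is a back vowel (*redora*, *bawo*).
*uhne* — last vowel /e/ (a front vowel) → -wej → *uhnewej*.

uhnewej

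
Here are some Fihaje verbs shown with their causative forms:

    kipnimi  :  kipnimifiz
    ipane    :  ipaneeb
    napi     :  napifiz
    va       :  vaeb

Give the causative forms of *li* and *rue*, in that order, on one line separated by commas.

The suffix is conditioned by the last vowel: -fiz when the last vowel of the stem is a high vowel (*kipnimi*, *napi*); -eb when the last vowel of the stem is a non-high vowel (*ipane*, *va*).
*li*: last vowel = /i/, a high vowel → -fiz → *lifiz*.
The last vowel of *rue* is /e/, which is a non-high vowel, so the suffix is -eb, giving *rueeb*.

lifiz, rueeb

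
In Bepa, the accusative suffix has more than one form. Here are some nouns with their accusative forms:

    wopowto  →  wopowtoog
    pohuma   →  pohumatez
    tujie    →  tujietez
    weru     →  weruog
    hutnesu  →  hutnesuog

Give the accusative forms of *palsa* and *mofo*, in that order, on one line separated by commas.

Looking at the last vowel of each stem: -og when the last vowel of the stem is a rounded vowel (*wopowto*, *weru*, *hutnesu*); -tez when the last vowel of the stem is an unrounded vowel (*pohuma*, *tujie*).
Since the last vowel of *palsa* is /a/ (an unrounded vowel), it takes -tez, giving *palsatez*.
The last vowel of *mofo* is /o/, which is a rounded vowel, so the suffix is -og, giving *mofoog*.

palsatez, mofoog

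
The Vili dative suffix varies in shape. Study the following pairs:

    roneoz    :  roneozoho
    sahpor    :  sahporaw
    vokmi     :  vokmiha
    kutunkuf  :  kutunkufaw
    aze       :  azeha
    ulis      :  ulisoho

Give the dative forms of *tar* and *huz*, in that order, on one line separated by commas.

taraw, huzoho

Looking at the final sound of each stem: -oho when the stem ends in a sibilant (*roneoz*, *ulis*); -aw when the stem ends in a non-sibilant consonant (*sahpor*, *kutunkuf*); -ha when the stem ends in a vowel (*vokmi*, *aze*).
*tar* — final sound /r/ (a non-sibilant consonant) → -aw → *taraw*.
*huz*: final sound = /z/, a sibilant → -oho → *huzoho*.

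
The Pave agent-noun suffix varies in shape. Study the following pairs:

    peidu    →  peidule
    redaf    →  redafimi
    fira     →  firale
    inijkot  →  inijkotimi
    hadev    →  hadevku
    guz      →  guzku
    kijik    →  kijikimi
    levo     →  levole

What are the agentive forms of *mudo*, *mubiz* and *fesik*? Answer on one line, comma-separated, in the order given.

The suffix is conditioned by the final sound: -imi when the stem ends in a voiceless consonant (*redaf*, *inijkot*, *kijik*); -ku when the stem ends in a voiced consonant (*hadev*, *guz*); -le when the stem ends in a vowel (*peidu*, *fira*, *levo*).
*mudo*: final sound = /o/, a vowel → -le → *mudole*.
*mubiz*: final sound = /z/, a voiced consonant → -ku → *mubizku*.
The final sound of *fesik* is /k/, which is a voiceless consonant, so the suffix is -imi, giving *fesikimi*.

mudole, mubizku, fesikimi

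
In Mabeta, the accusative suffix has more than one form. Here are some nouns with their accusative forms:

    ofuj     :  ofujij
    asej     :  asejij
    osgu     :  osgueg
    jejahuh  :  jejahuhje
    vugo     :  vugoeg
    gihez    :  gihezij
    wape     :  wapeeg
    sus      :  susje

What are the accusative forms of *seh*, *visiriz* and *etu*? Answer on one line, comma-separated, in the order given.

sehje, visirizij, etueg

The suffix is conditioned by the final sound: -je when the stem ends in a voiceless consonant (*jejahuh*, *sus*); -ij when the stem ends in a voiced consonant (*ofuj*, *asej*, *gihez*); -eg when the stem ends in a vowel (*osgu*, *vugo*, *wape*).
*seh* — final sound /h/ (a voiceless consonant) → -je → *sehje*.
The final sound of *visiriz* is /z/, which is a voiced consonant, so the suffix is -ij, giving *visirizij*.
Since the final sound of *etu* is /u/ (a vowel), it takes -eg, giving *etueg*.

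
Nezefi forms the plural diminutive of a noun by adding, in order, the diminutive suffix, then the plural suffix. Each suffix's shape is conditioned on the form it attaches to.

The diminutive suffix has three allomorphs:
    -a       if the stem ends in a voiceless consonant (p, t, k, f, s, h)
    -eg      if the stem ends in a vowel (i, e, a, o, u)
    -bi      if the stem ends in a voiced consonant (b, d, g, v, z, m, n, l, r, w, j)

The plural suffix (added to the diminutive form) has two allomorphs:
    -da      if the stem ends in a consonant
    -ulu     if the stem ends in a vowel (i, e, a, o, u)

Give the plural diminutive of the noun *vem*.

vembiulu

*vem*: final sound = /m/, a voiced consonant → -bi → *vembi*.
Since the final sound of the diminutive form *vembi* is /i/ (a vowel), it takes -ulu, giving *vembiulu*.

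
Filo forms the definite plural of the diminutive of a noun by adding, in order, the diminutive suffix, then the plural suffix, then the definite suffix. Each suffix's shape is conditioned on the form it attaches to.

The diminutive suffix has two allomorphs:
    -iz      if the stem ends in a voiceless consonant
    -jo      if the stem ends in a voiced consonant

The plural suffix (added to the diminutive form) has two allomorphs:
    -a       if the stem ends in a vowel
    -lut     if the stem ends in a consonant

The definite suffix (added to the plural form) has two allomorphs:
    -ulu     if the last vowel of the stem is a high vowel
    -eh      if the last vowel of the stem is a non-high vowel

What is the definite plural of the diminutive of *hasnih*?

Since the final consonant of *hasnih* is /h/ (voiceless), it takes -iz, giving *hasnihiz*.
The diminutive form *hasnihiz*: final sound = /z/, a consonant → -lut → *hasnihizlut*.
The plural form *hasnihizlut* — last vowel /u/ (a high vowel) → -ulu → *hasnihizlutulu*.

hasnihizlutulu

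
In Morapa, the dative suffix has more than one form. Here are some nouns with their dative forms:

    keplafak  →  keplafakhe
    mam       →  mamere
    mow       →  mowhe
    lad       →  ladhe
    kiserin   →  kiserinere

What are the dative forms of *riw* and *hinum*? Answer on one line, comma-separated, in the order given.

riwhe, hinumere

The alternation tracks the final consonant of the stem — -ere when the stem ends in a nasal (*mam*, *kiserin*); -he when the stem ends in a non-nasal consonant (*keplafak*, *mow*, *lad*).
*riw*: final consonant = /w/, non-nasal → -he → *riwhe*.
The final consonant of *hinum* is /m/, which is a nasal, so the suffix is -ere, giving *hinumere*.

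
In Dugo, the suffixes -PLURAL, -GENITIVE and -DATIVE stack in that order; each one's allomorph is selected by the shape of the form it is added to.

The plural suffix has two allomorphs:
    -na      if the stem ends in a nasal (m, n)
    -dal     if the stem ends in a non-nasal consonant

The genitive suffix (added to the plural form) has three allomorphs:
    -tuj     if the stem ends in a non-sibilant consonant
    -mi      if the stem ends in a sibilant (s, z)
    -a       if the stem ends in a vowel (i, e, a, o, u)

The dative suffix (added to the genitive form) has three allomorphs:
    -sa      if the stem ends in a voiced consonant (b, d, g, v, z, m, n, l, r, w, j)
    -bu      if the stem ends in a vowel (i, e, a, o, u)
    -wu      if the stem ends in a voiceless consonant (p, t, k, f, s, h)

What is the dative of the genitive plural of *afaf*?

*afaf* — final consonant /f/ (non-nasal) → -dal → *afafdal*.
The plural form *afafdal* — final sound /l/ (a non-sibilant consonant) → -tuj → *afafdaltuj*.
The final sound of the genitive form *afafdaltuj* is /j/, which is a voiced consonant, so the dative suffix is -sa, giving *afafdaltujsa*.

afafdaltujsa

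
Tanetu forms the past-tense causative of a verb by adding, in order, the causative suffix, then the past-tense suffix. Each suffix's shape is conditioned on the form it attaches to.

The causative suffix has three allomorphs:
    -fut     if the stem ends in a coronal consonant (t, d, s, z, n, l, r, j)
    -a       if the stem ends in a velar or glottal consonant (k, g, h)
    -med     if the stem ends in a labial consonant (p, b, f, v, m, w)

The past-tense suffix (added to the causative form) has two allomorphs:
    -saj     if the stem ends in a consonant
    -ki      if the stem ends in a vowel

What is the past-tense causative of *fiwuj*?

*fiwuj* — final consonant /j/ (coronal) → -fut → *fiwujfut*.
The causative form *fiwujfut*: final sound = /t/, a consonant → -saj → *fiwujfutsaj*.

fiwujfutsaj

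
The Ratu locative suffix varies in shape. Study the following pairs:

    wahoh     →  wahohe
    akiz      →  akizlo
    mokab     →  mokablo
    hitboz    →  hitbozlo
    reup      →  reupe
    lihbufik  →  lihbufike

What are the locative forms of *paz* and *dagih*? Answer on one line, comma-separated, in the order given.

pazlo, dagihe

The pattern is voicing of the final consonant: -e when the stem ends in a voiceless consonant (*wahoh*, *reup*, *lihbufik*); -lo when the stem ends in a voiced consonant (*akiz*, *mokab*, *hitboz*).
The final consonant of *paz* is /z/, which is voiced, so the suffix is -lo, giving *pazlo*.
*dagih* — final consonant /h/ (voiceless) → -e → *dagihe*.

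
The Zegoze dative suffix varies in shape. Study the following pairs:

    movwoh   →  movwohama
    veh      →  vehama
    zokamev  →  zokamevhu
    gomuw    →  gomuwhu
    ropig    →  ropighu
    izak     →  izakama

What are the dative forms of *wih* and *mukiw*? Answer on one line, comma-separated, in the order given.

wihama, mukiwhu

The pattern is voicing of the final consonant: -ama when the stem ends in a voiceless consonant (*movwoh*, *veh*, *izak*); -hu when the stem ends in a voiced consonant (*zokamev*, *gomuw*, *ropig*).
Since the final consonant of *wih* is /h/ (voiceless), it takes -ama, giving *wihama*.
The final consonant of *mukiw* is /w/, which is voiced, so the suffix is -hu, giving *mukiwhu*.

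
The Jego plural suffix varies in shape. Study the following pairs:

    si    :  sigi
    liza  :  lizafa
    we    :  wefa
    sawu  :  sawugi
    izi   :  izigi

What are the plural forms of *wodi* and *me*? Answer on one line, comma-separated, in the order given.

The alternation tracks the last vowel of the stem — -gi when the last vowel of the stem is a high vowel (*si*, *sawu*, *izi*); -fa when the last vowel of the stem is a non-high vowel (*liza*, *we*).
*wodi*: last vowel = /i/, a high vowel → -gi → *wodigi*.
*me* — last vowel /e/ (a non-high vowel) → -fa → *mefa*.

wodigi, mefa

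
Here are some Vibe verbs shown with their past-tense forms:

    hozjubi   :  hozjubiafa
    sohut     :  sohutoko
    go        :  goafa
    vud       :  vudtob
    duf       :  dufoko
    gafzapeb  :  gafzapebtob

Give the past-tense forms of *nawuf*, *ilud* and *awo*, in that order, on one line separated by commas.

nawufoko, iludtob, awoafa

The pattern is voicing of the final sound: -oko when the stem ends in a voiceless consonant (*sohut*, *duf*); -tob when the stem ends in a voiced consonant (*vud*, *gafzapeb*); -afa when the stem ends in a vowel (*hozjubi*, *go*).
*nawuf* — final sound /f/ (a voiceless consonant) → -oko → *nawufoko*.
The final sound of *ilud* is /d/, which is a voiced consonant, so the suffix is -tob, giving *iludtob*.
*awo*: final sound = /o/, a vowel → -afa → *awoafa*.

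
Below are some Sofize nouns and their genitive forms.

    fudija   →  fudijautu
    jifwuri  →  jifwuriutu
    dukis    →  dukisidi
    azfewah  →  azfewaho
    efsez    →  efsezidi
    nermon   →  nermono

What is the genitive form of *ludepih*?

The suffix is conditioned by the final sound: -idi when the stem ends in a sibilant (*dukis*, *efsez*); -o when the stem ends in a non-sibilant consonant (*azfewah*, *nermon*); -utu when the stem ends in a vowel (*fudija*, *jifwuri*).
*ludepih*: final sound = /h/, a non-sibilant consonant → -o → *ludepiho*.

ludepiho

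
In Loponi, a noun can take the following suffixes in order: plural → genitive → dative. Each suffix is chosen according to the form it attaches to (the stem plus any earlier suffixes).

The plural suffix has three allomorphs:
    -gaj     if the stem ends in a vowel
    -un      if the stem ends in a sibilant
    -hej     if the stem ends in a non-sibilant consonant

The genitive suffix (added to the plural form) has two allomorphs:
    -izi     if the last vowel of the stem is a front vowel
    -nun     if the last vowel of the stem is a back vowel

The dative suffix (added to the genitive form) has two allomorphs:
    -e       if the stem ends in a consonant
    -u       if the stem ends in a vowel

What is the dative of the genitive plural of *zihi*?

zihigajnune

Since the final sound of *zihi* is /i/ (a vowel), it takes -gaj, giving *zihigaj*.
The plural form *zihigaj* — last vowel /a/ (a back vowel) → -nun → *zihigajnun*.
Since the final sound of the genitive form *zihigajnun* is /n/ (a consonant), it takes -e, giving *zihigajnune*.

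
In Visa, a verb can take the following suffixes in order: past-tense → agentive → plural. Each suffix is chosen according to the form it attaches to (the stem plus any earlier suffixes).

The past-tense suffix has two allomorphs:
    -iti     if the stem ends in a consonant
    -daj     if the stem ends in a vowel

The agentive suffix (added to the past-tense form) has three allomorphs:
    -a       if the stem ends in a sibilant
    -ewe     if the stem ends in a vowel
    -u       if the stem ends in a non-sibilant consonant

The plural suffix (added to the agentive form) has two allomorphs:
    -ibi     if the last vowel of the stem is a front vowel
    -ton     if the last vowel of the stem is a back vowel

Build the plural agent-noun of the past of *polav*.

Since the final sound of *polav* is /v/ (a consonant), it takes -iti, giving *polaviti*.
Since the final sound of the past-tense form *polaviti* is /i/ (a vowel), it takes -ewe, giving *polavitiewe*.
Since the last vowel of the agentive form *polavitiewe* is /e/ (a front vowel), it takes -ibi, giving *polavitieweibi*.

polavitieweibi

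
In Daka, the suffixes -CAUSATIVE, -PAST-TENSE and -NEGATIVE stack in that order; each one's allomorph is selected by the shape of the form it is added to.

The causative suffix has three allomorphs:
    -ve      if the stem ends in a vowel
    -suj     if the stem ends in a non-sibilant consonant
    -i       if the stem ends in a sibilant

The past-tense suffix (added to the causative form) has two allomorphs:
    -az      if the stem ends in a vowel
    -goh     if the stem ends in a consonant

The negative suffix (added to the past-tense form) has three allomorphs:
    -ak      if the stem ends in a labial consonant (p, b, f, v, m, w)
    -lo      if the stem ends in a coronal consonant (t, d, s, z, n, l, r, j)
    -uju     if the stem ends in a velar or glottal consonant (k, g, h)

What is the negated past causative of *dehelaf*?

*dehelaf*: final sound = /f/, a non-sibilant consonant → -suj → *dehelafsuj*.
The final sound of the causative form *dehelafsuj* is /j/, which is a consonant, so the past-tense suffix is -goh, giving *dehelafsujgoh*.
The past-tense form *dehelafsujgoh* — final consonant /h/ (velar/glottal) → -uju → *dehelafsujgohuju*.

dehelafsujgohuju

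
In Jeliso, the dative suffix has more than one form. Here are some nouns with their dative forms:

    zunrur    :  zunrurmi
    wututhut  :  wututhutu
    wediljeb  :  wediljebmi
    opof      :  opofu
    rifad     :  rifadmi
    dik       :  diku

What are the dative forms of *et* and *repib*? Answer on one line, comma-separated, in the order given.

The pattern is voicing of the final consonant: -u when the stem ends in a voiceless consonant (*wututhut*, *opof*, *dik*); -mi when the stem ends in a voiced consonant (*zunrur*, *wediljeb*, *rifad*).
The final consonant of *et* is /t/, which is voiceless, so the suffix is -u, giving *etu*.
The final consonant of *repib* is /b/, which is voiced, so the suffix is -mi, giving *repibmi*.

etu, repibmi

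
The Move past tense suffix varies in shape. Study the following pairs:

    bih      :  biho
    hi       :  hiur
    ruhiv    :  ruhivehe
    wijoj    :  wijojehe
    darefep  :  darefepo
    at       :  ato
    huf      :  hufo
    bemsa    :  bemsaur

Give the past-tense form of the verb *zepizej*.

zepizejehe

The suffix is conditioned by the final sound: -o when the stem ends in a voiceless consonant (*bih*, *darefep*, *at*, *huf*); -ehe when the stem ends in a voiced consonant (*ruhiv*, *wijoj*); -ur when the stem ends in a vowel (*hi*, *bemsa*).
The final sound of *zepizej* is /j/, which is a voiced consonant, so the suffix is -ehe, giving *zepizejehe*.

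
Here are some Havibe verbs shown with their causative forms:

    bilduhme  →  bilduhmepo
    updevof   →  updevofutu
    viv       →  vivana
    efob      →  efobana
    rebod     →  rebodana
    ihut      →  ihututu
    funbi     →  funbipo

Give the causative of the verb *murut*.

Looking at the final sound of each stem: -utu when the stem ends in a voiceless consonant (*updevof*, *ihut*); -ana when the stem ends in a voiced consonant (*viv*, *efob*, *rebod*); -po when the stem ends in a vowel (*bilduhme*, *funbi*).
Since the final sound of *murut* is /t/ (a voiceless consonant), it takes -utu, giving *murututu*.

murututu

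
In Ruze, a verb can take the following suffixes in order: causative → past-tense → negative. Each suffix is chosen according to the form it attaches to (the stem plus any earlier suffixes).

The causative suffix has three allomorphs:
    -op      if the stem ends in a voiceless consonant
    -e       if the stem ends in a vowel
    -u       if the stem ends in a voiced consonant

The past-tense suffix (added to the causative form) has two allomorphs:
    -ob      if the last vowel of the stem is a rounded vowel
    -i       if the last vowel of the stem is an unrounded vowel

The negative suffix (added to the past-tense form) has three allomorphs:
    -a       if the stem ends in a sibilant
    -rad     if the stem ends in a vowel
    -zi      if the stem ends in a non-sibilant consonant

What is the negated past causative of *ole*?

oleeirad

*ole* — final sound /e/ (a vowel) → -e → *olee*.
Since the last vowel of the causative form *olee* is /e/ (an unrounded vowel), it takes -i, giving *oleei*.
The final sound of the past-tense form *oleei* is /i/, which is a vowel, so the negative suffix is -rad, giving *oleeirad*.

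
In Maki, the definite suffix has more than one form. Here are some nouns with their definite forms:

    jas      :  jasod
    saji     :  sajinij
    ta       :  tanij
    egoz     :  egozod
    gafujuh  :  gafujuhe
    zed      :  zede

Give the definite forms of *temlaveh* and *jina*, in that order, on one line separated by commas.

temlavehe, jinanij

The pattern is sibilance of the final sound: -od when the stem ends in a sibilant (*jas*, *egoz*); -e when the stem ends in a non-sibilant consonant (*gafujuh*, *zed*); -nij when the stem ends in a vowel (*saji*, *ta*).
*temlaveh*: final sound = /h/, a non-sibilant consonant → -e → *temlavehe*.
Since the final sound of *jina* is /a/ (a vowel), it takes -nij, giving *jinanij*.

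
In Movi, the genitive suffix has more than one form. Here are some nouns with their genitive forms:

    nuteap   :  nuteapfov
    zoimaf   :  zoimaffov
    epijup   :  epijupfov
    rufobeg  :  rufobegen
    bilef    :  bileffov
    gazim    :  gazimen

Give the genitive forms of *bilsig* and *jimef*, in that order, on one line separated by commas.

bilsigen, jimeffov

The pattern is voicing of the final consonant: -fov when the stem ends in a voiceless consonant (*nuteap*, *zoimaf*, *epijup*, *bilef*); -en when the stem ends in a voiced consonant (*rufobeg*, *gazim*).
Since the final consonant of *bilsig* is /g/ (voiced), it takes -en, giving *bilsigen*.
The final consonant of *jimef* is /f/, which is voiceless, so the suffix is -fov, giving *jimeffov*.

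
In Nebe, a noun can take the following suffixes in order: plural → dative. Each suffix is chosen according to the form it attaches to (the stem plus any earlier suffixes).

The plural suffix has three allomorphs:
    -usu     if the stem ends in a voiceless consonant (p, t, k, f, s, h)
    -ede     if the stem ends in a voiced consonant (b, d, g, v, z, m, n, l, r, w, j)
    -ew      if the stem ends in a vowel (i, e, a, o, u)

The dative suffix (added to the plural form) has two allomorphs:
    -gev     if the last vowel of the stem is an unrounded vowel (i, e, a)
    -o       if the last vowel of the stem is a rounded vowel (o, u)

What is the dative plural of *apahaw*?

The final sound of *apahaw* is /w/, which is a voiced consonant, so the plural suffix is -ede, giving *apahawede*.
Since the last vowel of the plural form *apahawede* is /e/ (an unrounded vowel), it takes -gev, giving *apahawedegev*.

apahawedegev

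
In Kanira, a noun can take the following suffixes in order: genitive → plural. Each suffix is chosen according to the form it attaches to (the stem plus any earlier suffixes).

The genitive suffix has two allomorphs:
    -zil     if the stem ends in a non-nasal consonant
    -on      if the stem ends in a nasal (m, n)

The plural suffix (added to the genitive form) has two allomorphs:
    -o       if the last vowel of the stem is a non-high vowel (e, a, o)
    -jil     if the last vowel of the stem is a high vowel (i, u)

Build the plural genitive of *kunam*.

kunamono

The final consonant of *kunam* is /m/, which is a nasal, so the genitive suffix is -on, giving *kunamon*.
The last vowel of the genitive form *kunamon* is /o/, which is a non-high vowel, so the plural suffix is -o, giving *kunamono*.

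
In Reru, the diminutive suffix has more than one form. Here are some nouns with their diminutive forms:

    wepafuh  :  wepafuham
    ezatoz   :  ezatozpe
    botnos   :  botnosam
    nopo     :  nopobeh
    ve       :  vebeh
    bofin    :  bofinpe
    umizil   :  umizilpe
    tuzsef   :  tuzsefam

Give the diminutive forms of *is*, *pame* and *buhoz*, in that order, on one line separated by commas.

The alternation tracks the final sound of the stem — -am when the stem ends in a voiceless consonant (*wepafuh*, *botnos*, *tuzsef*); -pe when the stem ends in a voiced consonant (*ezatoz*, *bofin*, *umizil*); -beh when the stem ends in a vowel (*nopo*, *ve*).
*is* — final sound /s/ (a voiceless consonant) → -am → *isam*.
*pame*: final sound = /e/, a vowel → -beh → *pamebeh*.
*buhoz*: final sound = /z/, a voiced consonant → -pe → *buhozpe*.

isam, pamebeh, buhozpe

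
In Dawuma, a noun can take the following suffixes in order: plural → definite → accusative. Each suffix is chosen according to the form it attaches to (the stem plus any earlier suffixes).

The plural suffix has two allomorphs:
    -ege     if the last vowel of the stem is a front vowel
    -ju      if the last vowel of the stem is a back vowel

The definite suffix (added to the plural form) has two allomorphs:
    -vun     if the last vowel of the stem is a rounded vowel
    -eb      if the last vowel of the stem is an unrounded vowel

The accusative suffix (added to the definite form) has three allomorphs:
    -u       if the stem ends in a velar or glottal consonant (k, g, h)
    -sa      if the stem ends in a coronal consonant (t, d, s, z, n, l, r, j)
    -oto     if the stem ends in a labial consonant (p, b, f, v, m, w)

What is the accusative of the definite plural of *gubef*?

gubefegeeboto

*gubef* — last vowel /e/ (a front vowel) → -ege → *gubefege*.
The last vowel of the plural form *gubefege* is /e/, which is an unrounded vowel, so the definite suffix is -eb, giving *gubefegeeb*.
The final consonant of the definite form *gubefegeeb* is /b/, which is labial, so the accusative suffix is -oto, giving *gubefegeeboto*.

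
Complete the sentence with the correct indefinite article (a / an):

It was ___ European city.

a

The indefinite article is chosen by the initial *sound* of the following word, not its spelling.
*European* begins with the sound /jʊ/ (eu pronounced /jʊ/) — a consonant sound.
So the article is *a*: It was a European city.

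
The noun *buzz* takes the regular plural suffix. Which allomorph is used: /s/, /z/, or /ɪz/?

/ɪz/

The stem *buzz* ends in a sibilant (/s, z, ʃ, ʒ, tʃ, dʒ/).
The plural suffix surfaces as /ɪz/ after sibilants, /s/ after other voiceless consonants, and /z/ after other voiced sounds.
So the plural -s on *buzz* is pronounced /ɪz/.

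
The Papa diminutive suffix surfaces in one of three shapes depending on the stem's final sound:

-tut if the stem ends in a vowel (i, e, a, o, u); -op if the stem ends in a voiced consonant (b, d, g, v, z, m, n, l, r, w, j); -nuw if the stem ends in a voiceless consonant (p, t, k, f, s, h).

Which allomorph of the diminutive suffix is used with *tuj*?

The final sound of *tuj* is /j/, which is a voiced consonant, so the suffix is -op.

-op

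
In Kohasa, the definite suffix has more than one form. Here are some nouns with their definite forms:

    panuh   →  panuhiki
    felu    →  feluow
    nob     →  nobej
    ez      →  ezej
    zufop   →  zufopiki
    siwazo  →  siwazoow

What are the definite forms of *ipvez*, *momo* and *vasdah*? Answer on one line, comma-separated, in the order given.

ipvezej, momoow, vasdahiki

The alternation tracks the final sound of the stem — -iki when the stem ends in a voiceless consonant (*panuh*, *zufop*); -ej when the stem ends in a voiced consonant (*nob*, *ez*); -ow when the stem ends in a vowel (*felu*, *siwazo*).
Since the final sound of *ipvez* is /z/ (a voiced consonant), it takes -ej, giving *ipvezej*.
*momo*: final sound = /o/, a vowel → -ow → *momoow*.
Since the final sound of *vasdah* is /h/ (a voiceless consonant), it takes -iki, giving *vasdahiki*.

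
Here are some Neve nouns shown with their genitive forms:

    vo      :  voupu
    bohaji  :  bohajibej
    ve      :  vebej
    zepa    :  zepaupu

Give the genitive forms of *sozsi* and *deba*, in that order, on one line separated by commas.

The alternation tracks the last vowel of the stem — -bej when the last vowel of the stem is a front vowel (*bohaji*, *ve*); -upu when the last vowel of the stem is a back vowel (*vo*, *zepa*).
*sozsi* — last vowel /i/ (a front vowel) → -bej → *sozsibej*.
The last vowel of *deba* is /a/, which is a back vowel, so the suffix is -upu, giving *debaupu*.

sozsibej, debaupu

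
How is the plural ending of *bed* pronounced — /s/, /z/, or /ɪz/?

/z/

The stem *bed* ends in a voiced non-sibilant sound.
The plural suffix surfaces as /ɪz/ after sibilants, /s/ after other voiceless consonants, and /z/ after other voiced sounds.
So the plural -s on *bed* is pronounced /z/.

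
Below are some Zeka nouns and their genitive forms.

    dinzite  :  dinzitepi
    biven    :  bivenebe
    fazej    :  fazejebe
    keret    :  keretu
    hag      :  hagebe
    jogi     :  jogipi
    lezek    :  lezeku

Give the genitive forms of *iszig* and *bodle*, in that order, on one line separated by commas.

The alternation tracks the final sound of the stem — -u when the stem ends in a voiceless consonant (*keret*, *lezek*); -ebe when the stem ends in a voiced consonant (*biven*, *fazej*, *hag*); -pi when the stem ends in a vowel (*dinzite*, *jogi*).
*iszig* — final sound /g/ (a voiced consonant) → -ebe → *iszigebe*.
Since the final sound of *bodle* is /e/ (a vowel), it takes -pi, giving *bodlepi*.

iszigebe, bodlepi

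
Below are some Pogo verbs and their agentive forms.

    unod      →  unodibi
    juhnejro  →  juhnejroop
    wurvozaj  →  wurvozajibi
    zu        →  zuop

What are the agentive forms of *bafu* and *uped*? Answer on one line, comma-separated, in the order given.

bafuop, upedibi

Looking at the final sound of each stem: -ibi when the stem ends in a consonant (*unod*, *wurvozaj*); -op when the stem ends in a vowel (*juhnejro*, *zu*).
*bafu* — final sound /u/ (a vowel) → -op → *bafuop*.
Since the final sound of *uped* is /d/ (a consonant), it takes -ibi, giving *upedibi*.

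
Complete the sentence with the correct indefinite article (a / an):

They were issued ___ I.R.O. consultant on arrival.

The indefinite article is chosen by the initial *sound* of the following word, not its spelling.
The initialism *I.R.O.* is read letter by letter; the first letter, I, is pronounced /aɪ/, which begins with a vowel sound.
So the article is *an*: They were issued an I.R.O. consultant on arrival.

an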